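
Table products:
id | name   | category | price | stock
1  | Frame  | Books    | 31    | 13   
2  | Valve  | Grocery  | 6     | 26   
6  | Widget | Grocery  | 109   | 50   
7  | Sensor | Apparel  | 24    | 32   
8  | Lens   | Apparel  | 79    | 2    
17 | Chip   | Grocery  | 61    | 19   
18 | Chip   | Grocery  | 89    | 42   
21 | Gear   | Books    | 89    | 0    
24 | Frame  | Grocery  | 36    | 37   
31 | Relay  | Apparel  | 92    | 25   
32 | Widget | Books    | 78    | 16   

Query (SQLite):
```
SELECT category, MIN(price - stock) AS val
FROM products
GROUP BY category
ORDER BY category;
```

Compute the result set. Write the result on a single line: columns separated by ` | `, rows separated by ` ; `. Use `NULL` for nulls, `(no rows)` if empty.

Apparel | -8 ; Books | 18 ; Grocery | -20

For each row compute price - stock.
Group by category; take MIN of the expression per group.
  Apparel: ids {7, 8, 31} → MIN(price - stock)=-8
  Books: ids {1, 21, 32} → MIN(price - stock)=18
  Grocery: ids {2, 6, 17, 18, 24} → MIN(price - stock)=-20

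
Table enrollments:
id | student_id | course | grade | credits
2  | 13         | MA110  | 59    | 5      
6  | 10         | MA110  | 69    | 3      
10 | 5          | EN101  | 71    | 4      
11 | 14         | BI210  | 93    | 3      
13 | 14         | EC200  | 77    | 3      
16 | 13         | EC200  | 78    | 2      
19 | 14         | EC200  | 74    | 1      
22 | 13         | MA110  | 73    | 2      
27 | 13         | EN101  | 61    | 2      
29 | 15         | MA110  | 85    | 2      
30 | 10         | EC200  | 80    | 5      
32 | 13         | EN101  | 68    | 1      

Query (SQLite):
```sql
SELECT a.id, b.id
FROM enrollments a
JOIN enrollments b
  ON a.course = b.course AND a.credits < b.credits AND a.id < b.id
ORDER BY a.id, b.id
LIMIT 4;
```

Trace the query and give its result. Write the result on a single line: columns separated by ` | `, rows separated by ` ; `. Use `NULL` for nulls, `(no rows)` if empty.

13 | 30 ; 16 | 30 ; 19 | 30

Pairs (a,b) with same course, a.credits < b.credits, a.id < b.id.
course groups: BI210:{11} EC200:{13,16,19,30} EN101:{10,27,32} MA110:{2,6,22,29}
Ordered by (a.id, b.id); first 4.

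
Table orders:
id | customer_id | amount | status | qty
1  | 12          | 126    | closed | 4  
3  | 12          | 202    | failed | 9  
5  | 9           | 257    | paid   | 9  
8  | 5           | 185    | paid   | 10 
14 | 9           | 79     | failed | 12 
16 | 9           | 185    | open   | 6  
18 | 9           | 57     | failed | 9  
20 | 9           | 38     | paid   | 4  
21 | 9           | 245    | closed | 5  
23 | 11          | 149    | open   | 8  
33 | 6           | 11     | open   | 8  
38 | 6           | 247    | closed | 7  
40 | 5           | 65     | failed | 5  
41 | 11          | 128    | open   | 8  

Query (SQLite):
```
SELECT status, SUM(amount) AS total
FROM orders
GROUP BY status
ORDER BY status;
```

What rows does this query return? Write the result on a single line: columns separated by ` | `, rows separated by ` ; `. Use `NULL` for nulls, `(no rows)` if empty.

closed | 618 ; failed | 403 ; open | 473 ; paid | 480

Partition orders by status; compute SUM(amount) within each group.
  closed: ids {1, 21, 38} → SUM(amount)=618
  failed: ids {3, 14, 18, 40} → SUM(amount)=403
  open: ids {16, 23, 33, 41} → SUM(amount)=473
  paid: ids {5, 8, 20} → SUM(amount)=480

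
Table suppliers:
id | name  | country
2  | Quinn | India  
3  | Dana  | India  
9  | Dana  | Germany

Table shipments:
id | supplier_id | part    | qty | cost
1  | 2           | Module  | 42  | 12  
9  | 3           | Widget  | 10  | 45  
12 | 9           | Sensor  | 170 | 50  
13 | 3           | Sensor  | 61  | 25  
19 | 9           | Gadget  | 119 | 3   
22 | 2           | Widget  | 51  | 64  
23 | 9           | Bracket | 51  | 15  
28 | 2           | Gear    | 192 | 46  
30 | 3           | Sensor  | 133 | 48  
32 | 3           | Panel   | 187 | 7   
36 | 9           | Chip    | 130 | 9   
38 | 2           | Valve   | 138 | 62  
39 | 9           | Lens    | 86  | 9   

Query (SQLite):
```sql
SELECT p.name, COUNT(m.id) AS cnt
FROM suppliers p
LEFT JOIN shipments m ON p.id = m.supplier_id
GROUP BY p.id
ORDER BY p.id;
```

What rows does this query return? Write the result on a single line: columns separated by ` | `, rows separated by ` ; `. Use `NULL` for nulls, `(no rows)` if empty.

LEFT JOIN keeps every suppliers row; unmatched ones get NULL for shipments columns.
Group by suppliers.id and compute COUNT(m.id). COUNT(col) of an all-NULL group is 0.
  2: ids {1, 22, 28, 38} → COUNT(m.id)=4
  3: ids {9, 13, 30, 32} → COUNT(m.id)=4
  9: ids {12, 19, 23, 36, 39} → COUNT(m.id)=5

Quinn | 4 ; Dana | 4 ; Dana | 5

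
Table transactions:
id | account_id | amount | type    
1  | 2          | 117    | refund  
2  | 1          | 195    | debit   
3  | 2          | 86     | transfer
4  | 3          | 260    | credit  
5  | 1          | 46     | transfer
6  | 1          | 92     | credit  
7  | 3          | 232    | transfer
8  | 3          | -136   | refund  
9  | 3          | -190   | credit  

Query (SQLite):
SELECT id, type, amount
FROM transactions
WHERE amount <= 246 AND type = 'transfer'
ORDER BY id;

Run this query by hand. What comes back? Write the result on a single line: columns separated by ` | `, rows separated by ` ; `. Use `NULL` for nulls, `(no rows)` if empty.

amount <= 246: ids {1, 2, 3, 5, 6, 7, 8, 9}
type = 'transfer': ids {3, 5, 7}
Combine with AND.

3 | transfer | 86 ; 5 | transfer | 46 ; 7 | transfer | 232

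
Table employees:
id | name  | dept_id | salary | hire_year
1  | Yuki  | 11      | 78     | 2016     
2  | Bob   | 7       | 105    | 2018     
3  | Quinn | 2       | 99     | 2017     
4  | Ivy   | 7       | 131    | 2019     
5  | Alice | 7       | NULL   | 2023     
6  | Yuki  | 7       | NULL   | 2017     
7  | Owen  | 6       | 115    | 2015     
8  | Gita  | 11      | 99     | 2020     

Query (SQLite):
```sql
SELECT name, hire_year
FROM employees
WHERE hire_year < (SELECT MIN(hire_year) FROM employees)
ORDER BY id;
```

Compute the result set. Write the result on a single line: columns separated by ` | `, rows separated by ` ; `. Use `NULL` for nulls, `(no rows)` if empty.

Scalar subquery: MIN(hire_year) over all employees rows = 2015.
Keep rows where hire_year < that value.

(no rows)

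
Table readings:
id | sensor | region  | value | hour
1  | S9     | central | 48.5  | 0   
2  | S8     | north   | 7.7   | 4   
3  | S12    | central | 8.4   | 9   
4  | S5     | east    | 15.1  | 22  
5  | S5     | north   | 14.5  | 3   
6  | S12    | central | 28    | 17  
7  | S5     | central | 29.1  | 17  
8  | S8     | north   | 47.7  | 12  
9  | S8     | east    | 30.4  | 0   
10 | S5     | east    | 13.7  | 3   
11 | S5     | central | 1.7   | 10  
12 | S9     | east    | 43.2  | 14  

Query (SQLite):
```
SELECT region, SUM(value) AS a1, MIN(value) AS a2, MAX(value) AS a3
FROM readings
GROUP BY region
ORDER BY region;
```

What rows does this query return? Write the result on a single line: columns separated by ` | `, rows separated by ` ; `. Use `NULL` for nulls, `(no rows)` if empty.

Group readings by region.
Per group compute: SUM(value), MIN(value), MAX(value).
  central: ids {1, 3, 6, 7, 11} → SUM(value)=115.7, MIN(value)=1.7, MAX(value)=48.5
  east: ids {4, 9, 10, 12} → SUM(value)=102.4, MIN(value)=13.7, MAX(value)=43.2
  north: ids {2, 5, 8} → SUM(value)=69.9, MIN(value)=7.7, MAX(value)=47.7

central | 115.7 | 1.7 | 48.5 ; east | 102.4 | 13.7 | 43.2 ; north | 69.9 | 7.7 | 47.7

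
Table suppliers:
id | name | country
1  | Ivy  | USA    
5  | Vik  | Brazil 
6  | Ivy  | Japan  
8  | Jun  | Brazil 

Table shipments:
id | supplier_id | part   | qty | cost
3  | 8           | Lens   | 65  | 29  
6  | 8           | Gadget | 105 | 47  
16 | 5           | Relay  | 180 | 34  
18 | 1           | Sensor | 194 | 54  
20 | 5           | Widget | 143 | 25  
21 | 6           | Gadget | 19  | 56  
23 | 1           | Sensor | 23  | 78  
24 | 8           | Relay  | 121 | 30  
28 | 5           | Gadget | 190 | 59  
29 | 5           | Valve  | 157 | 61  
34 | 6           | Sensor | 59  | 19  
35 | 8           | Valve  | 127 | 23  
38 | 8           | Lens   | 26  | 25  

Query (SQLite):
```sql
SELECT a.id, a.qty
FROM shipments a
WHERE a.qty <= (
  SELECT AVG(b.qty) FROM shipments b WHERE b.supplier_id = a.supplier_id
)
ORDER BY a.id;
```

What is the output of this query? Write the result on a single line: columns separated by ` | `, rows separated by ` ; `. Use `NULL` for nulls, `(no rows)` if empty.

For each shipments row a, compute AVG(qty) over rows sharing a.supplier_id.
Keep row a if a.qty <= that per-group AVG.
  supplier_id=1: AVG(qty) = 108.5
  supplier_id=5: AVG(qty) = 167.5
  supplier_id=6: AVG(qty) = 39.0
  supplier_id=8: AVG(qty) = 88.8

3 | 65 ; 20 | 143 ; 21 | 19 ; 23 | 23 ; 29 | 157 ; 38 | 26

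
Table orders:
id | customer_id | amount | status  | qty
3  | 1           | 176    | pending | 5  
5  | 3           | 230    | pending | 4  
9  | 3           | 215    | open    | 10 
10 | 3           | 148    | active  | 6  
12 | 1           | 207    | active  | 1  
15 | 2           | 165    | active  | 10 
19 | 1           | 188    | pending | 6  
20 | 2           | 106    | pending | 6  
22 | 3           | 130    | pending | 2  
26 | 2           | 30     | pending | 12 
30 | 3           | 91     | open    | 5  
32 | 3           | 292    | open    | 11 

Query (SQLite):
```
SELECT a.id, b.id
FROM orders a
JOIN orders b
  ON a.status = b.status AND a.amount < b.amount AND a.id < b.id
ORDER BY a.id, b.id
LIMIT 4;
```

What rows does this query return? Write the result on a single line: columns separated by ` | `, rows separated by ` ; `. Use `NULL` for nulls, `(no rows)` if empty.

3 | 5 ; 3 | 19 ; 9 | 32 ; 10 | 12

Pairs (a,b) with same status, a.amount < b.amount, a.id < b.id.
status groups: active:{10,12,15} open:{9,30,32} pending:{3,5,19,20,22,26}
Ordered by (a.id, b.id); first 4.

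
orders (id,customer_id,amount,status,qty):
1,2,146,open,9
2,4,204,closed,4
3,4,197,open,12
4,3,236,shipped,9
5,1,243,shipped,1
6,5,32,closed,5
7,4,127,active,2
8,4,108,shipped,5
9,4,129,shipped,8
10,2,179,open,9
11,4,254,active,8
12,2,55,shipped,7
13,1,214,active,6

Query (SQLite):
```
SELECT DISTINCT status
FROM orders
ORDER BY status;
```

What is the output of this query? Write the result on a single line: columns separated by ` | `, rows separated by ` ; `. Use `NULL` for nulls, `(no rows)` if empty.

active ; closed ; open ; shipped

Collect distinct status values from orders.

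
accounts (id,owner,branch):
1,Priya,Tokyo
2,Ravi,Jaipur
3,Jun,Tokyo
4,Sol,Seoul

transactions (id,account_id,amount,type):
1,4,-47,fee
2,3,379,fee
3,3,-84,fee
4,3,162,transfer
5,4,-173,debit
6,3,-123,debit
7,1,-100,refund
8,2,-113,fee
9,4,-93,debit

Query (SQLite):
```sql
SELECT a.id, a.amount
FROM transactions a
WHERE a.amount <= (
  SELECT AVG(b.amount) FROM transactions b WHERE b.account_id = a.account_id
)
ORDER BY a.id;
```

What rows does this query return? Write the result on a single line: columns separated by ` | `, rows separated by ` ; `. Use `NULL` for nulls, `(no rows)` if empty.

For each transactions row a, compute AVG(amount) over rows sharing a.account_id.
Keep row a if a.amount <= that per-group AVG.
  account_id=1: AVG(amount) = -100.0
  account_id=2: AVG(amount) = -113.0
  account_id=3: AVG(amount) = 83.5
  account_id=4: AVG(amount) = -104.333333

3 | -84 ; 5 | -173 ; 6 | -123 ; 7 | -100 ; 8 | -113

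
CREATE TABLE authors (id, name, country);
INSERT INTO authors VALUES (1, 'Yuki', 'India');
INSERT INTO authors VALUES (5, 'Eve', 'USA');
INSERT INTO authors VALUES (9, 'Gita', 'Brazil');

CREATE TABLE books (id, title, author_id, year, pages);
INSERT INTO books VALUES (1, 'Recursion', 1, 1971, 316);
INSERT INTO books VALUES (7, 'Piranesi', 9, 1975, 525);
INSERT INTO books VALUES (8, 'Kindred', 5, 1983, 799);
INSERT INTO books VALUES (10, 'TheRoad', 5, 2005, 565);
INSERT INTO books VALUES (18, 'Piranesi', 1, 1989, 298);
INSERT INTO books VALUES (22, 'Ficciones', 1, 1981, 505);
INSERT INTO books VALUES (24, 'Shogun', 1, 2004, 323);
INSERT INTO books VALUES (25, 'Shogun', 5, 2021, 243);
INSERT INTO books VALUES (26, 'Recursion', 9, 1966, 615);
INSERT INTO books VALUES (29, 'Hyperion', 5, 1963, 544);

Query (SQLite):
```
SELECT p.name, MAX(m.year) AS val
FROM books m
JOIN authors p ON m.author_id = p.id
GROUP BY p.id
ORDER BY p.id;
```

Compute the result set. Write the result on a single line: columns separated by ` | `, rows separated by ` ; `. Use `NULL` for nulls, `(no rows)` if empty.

Yuki | 2004 ; Eve | 2021 ; Gita | 1975

Join each books row to its authors via author_id.
Group joined rows by authors.id; compute MAX(m.year) per group.
  1: ids {1, 18, 22, 24} → MAX(m.year)=2004
  5: ids {8, 10, 25, 29} → MAX(m.year)=2021
  9: ids {7, 26} → MAX(m.year)=1975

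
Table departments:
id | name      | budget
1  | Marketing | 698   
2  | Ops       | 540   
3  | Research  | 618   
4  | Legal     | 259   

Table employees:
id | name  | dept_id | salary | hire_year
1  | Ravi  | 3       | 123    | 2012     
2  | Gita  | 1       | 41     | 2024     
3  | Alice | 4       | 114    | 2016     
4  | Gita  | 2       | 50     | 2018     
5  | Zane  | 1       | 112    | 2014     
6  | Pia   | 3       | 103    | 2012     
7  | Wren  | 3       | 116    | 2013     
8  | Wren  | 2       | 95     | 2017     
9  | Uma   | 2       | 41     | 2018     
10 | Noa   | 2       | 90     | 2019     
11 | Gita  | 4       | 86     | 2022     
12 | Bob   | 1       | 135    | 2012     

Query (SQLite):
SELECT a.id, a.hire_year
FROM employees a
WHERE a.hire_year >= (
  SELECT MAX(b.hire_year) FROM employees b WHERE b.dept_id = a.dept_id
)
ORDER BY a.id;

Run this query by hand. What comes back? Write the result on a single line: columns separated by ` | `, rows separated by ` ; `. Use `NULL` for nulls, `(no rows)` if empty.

For each employees row a, compute MAX(hire_year) over rows sharing a.dept_id.
Keep row a if a.hire_year >= that per-group MAX.
  dept_id=1: MAX(hire_year) = 2024
  dept_id=2: MAX(hire_year) = 2019
  dept_id=3: MAX(hire_year) = 2013
  dept_id=4: MAX(hire_year) = 2022

2 | 2024 ; 7 | 2013 ; 10 | 2019 ; 11 | 2022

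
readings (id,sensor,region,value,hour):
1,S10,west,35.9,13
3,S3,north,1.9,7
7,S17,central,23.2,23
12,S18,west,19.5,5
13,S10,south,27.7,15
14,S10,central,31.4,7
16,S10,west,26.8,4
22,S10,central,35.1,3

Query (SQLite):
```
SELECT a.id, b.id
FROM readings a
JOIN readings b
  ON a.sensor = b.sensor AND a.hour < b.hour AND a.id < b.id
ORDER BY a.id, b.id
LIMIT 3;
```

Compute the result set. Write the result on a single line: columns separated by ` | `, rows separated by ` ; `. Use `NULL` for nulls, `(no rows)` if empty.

Pairs (a,b) with same sensor, a.hour < b.hour, a.id < b.id.
sensor groups: S10:{1,13,14,16,22} S17:{7} S18:{12} S3:{3}
Ordered by (a.id, b.id); first 3.

1 | 13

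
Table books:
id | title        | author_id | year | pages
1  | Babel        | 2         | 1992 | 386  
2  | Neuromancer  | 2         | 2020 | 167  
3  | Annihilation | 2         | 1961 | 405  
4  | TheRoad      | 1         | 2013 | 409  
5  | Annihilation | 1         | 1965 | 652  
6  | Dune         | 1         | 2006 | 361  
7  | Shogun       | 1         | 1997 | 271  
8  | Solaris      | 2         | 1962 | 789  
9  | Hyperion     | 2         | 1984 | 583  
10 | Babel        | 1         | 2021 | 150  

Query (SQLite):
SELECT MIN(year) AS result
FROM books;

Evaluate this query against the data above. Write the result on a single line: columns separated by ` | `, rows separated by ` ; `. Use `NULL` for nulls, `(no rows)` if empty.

All year values: [1992, 2020, 1961, 2013, 1965, 2006, 1997, 1962, 1984, 2021].
MIN of non-NULL values = 1961.

1961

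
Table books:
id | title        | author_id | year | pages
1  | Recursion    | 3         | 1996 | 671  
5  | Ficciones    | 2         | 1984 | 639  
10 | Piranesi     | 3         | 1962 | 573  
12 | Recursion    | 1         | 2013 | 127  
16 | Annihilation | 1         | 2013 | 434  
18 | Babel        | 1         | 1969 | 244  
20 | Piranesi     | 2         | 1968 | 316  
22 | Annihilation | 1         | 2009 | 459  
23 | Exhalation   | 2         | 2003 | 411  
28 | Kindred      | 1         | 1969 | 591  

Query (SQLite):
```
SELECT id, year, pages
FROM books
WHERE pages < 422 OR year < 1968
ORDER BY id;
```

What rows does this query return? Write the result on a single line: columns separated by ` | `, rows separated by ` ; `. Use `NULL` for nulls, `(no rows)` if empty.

10 | 1962 | 573 ; 12 | 2013 | 127 ; 18 | 1969 | 244 ; 20 | 1968 | 316 ; 23 | 2003 | 411

pages < 422: ids {12, 18, 20, 23}
year < 1968: ids {10}
Combine with OR.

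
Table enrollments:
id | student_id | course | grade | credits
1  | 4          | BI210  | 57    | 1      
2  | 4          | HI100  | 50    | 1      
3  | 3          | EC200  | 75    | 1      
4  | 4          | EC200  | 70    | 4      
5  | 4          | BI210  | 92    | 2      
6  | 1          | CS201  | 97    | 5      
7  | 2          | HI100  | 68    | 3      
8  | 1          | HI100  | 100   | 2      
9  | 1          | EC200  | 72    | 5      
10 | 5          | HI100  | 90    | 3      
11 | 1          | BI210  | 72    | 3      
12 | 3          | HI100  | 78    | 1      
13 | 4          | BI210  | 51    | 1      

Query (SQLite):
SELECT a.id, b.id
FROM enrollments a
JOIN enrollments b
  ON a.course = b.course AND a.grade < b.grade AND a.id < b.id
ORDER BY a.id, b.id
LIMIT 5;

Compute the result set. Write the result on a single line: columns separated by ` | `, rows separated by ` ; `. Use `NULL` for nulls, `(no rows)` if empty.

1 | 5 ; 1 | 11 ; 2 | 7 ; 2 | 8 ; 2 | 10

Pairs (a,b) with same course, a.grade < b.grade, a.id < b.id.
course groups: BI210:{1,5,11,13} CS201:{6} EC200:{3,4,9} HI100:{2,7,8,10,12}
Ordered by (a.id, b.id); first 5.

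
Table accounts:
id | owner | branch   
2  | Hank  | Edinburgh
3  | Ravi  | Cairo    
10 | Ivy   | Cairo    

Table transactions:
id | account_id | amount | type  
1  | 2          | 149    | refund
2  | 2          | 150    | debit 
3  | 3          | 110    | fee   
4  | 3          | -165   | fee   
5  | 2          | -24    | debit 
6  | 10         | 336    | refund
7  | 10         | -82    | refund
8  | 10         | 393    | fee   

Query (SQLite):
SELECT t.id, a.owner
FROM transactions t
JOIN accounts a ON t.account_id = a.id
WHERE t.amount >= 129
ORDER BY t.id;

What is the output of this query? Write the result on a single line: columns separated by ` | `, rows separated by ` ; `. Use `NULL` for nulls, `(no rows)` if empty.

Each transactions row matches the accounts row where account_id = accounts.id.
Then keep rows with t.amount >= 129.

1 | Hank ; 2 | Hank ; 6 | Ivy ; 8 | Ivy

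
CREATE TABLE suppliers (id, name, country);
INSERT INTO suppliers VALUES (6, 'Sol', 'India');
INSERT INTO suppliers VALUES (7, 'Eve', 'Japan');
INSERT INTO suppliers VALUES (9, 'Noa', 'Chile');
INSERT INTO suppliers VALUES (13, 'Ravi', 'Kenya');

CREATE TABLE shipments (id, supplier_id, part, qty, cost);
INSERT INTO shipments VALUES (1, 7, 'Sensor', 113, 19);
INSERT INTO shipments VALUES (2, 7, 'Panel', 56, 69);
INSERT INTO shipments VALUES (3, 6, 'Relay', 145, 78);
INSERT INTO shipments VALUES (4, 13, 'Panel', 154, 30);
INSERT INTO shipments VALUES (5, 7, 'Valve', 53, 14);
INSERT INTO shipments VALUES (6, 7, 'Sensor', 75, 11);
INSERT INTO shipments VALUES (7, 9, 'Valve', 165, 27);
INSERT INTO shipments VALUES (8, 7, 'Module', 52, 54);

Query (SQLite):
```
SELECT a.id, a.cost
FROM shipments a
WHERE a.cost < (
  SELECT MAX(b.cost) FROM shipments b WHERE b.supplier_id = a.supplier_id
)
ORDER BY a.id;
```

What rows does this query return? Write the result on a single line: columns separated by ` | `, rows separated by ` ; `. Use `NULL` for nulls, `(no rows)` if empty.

For each shipments row a, compute MAX(cost) over rows sharing a.supplier_id.
Keep row a if a.cost < that per-group MAX.
  supplier_id=6: MAX(cost) = 78
  supplier_id=7: MAX(cost) = 69
  supplier_id=9: MAX(cost) = 27
  supplier_id=13: MAX(cost) = 30

1 | 19 ; 5 | 14 ; 6 | 11 ; 8 | 54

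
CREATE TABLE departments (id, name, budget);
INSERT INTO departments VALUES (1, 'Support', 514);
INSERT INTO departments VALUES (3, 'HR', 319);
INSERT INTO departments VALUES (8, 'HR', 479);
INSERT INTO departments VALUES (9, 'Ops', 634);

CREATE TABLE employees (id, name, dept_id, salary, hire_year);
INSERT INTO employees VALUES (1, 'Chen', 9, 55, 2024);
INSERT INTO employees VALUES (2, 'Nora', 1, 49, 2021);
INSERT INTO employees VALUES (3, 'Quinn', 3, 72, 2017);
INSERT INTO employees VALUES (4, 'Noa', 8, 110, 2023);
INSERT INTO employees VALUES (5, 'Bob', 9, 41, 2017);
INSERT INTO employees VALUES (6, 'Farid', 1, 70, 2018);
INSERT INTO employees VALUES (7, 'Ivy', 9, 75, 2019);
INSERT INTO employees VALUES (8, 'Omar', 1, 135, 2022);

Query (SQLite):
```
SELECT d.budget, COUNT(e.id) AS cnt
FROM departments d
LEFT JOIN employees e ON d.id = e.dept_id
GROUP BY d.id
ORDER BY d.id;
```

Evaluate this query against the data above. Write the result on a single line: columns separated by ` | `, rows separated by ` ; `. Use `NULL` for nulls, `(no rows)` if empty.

LEFT JOIN keeps every departments row; unmatched ones get NULL for employees columns.
Group by departments.id and compute COUNT(e.id). COUNT(col) of an all-NULL group is 0.
  1: ids {2, 6, 8} → COUNT(e.id)=3
  3: ids {3} → COUNT(e.id)=1
  8: ids {4} → COUNT(e.id)=1
  9: ids {1, 5, 7} → COUNT(e.id)=3

514 | 3 ; 319 | 1 ; 479 | 1 ; 634 | 3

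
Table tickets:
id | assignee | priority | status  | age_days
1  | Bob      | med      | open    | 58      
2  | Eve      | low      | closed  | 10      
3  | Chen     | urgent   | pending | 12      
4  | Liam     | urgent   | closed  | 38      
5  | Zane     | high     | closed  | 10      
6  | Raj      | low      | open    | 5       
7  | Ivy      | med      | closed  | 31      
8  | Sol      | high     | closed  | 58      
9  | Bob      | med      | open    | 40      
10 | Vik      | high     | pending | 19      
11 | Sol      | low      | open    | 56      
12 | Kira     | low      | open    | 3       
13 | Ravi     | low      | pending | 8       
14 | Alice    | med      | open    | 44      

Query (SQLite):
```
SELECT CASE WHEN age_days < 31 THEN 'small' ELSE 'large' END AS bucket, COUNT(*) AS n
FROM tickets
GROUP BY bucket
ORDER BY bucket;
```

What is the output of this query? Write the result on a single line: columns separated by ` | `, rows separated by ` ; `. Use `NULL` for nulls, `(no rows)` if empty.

large | 7 ; small | 7

Bucket rows by age_days < 31 → 'small' else 'large'; count each bucket.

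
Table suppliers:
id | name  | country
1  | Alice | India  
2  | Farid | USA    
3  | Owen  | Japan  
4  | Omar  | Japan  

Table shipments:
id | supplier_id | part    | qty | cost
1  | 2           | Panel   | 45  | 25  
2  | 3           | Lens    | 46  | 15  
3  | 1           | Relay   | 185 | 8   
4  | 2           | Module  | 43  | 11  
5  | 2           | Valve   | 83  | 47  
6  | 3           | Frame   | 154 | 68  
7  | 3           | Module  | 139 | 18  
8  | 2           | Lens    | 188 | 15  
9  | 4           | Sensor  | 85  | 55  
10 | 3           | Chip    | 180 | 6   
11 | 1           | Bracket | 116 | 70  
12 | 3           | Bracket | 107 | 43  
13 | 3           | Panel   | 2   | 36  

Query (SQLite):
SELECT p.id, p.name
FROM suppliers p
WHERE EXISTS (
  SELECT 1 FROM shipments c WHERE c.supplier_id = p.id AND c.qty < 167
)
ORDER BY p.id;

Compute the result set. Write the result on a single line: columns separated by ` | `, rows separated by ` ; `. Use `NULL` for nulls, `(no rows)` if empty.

1 | Alice ; 2 | Farid ; 3 | Owen ; 4 | Omar

For each suppliers row, check whether any shipments with matching supplier_id has qty < 167.
Keep rows where that is true.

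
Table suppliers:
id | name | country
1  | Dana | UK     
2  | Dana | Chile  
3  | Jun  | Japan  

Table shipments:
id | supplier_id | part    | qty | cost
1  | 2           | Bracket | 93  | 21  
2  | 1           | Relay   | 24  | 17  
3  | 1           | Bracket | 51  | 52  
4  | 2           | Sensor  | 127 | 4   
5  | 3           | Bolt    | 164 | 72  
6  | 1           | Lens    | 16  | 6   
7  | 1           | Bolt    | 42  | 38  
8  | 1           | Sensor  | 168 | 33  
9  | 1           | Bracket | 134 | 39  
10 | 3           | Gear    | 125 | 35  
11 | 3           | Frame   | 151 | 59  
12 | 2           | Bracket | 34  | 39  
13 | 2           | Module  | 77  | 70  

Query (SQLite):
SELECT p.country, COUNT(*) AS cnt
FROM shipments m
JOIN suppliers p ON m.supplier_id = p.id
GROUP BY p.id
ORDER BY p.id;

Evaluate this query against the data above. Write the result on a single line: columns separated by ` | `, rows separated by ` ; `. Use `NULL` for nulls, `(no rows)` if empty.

UK | 6 ; Chile | 4 ; Japan | 3

Join each shipments row to its suppliers via supplier_id.
Group joined rows by suppliers.id; compute COUNT(*) per group.
  1: ids {2, 3, 6, 7, 8, 9} → COUNT(*)=6
  2: ids {1, 4, 12, 13} → COUNT(*)=4
  3: ids {5, 10, 11} → COUNT(*)=3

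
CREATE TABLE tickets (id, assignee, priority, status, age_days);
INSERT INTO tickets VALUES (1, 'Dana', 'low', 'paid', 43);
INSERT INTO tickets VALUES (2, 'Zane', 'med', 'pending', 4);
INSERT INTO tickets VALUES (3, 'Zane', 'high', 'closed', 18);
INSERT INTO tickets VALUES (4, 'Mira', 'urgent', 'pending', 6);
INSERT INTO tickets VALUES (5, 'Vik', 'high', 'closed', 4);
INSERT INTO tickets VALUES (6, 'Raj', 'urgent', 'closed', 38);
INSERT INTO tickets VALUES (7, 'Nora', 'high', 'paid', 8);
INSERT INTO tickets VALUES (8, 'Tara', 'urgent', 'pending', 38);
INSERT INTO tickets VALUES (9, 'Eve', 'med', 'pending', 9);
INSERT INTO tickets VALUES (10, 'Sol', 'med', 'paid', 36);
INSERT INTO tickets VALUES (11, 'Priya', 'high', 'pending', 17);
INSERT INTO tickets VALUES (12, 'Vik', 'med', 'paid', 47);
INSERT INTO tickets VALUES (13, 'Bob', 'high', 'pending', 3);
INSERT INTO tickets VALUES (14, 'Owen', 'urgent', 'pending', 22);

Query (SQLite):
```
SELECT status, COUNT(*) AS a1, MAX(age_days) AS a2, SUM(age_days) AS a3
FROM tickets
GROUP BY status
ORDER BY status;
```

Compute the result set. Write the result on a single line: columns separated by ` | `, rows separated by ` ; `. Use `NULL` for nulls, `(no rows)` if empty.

closed | 3 | 38 | 60 ; paid | 4 | 47 | 134 ; pending | 7 | 38 | 99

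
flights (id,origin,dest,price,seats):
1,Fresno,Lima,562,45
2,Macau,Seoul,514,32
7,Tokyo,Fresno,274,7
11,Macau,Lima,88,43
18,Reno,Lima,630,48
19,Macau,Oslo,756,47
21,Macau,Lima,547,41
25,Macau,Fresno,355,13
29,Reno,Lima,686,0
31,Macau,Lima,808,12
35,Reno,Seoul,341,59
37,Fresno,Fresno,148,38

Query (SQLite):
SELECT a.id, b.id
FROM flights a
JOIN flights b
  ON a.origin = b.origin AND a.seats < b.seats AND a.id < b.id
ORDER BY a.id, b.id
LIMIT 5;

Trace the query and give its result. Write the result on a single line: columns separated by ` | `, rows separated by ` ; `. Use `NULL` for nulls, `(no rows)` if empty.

Pairs (a,b) with same origin, a.seats < b.seats, a.id < b.id.
origin groups: Fresno:{1,37} Macau:{2,11,19,21,25,31} Reno:{18,29,35} Tokyo:{7}
Ordered by (a.id, b.id); first 5.

2 | 11 ; 2 | 19 ; 2 | 21 ; 11 | 19 ; 18 | 35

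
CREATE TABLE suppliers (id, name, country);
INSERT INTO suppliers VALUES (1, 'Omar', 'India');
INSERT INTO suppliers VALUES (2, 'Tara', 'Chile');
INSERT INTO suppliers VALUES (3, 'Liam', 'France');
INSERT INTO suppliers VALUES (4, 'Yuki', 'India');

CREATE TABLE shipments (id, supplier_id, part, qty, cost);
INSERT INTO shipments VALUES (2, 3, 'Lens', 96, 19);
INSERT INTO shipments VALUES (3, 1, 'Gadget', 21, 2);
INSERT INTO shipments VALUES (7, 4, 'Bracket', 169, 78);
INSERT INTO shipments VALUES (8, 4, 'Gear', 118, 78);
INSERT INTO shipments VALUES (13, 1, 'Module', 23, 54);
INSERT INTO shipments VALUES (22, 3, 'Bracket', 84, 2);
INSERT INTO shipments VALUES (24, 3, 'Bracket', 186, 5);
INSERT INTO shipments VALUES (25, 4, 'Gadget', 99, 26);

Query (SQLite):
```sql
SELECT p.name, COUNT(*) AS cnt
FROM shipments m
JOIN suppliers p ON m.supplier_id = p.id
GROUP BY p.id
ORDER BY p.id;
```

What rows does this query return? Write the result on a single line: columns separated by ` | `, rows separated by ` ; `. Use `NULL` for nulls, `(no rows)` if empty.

Omar | 2 ; Liam | 3 ; Yuki | 3

Join each shipments row to its suppliers via supplier_id.
Group joined rows by suppliers.id; compute COUNT(*) per group.
  1: ids {3, 13} → COUNT(*)=2
  3: ids {2, 22, 24} → COUNT(*)=3
  4: ids {7, 8, 25} → COUNT(*)=3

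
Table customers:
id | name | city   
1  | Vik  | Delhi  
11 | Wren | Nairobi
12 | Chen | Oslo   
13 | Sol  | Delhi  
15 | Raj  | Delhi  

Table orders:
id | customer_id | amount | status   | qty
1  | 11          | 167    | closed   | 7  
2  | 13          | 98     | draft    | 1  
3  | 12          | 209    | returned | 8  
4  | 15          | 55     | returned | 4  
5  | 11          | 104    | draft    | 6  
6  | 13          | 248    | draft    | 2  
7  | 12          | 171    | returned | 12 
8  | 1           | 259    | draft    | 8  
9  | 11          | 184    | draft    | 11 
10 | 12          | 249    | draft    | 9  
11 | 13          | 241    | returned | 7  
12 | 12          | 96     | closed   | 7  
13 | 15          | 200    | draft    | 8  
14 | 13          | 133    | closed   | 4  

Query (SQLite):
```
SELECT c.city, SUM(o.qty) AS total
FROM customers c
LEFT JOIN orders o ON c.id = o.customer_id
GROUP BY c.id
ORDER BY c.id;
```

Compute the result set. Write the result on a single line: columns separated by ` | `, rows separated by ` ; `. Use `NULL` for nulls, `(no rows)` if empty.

Delhi | 8 ; Nairobi | 24 ; Oslo | 36 ; Delhi | 14 ; Delhi | 12

LEFT JOIN keeps every customers row; unmatched ones get NULL for orders columns.
Group by customers.id and compute SUM(o.qty). SUM over an all-NULL group is NULL.
  1: ids {8} → SUM(o.qty)=8
  11: ids {1, 5, 9} → SUM(o.qty)=24
  12: ids {3, 7, 10, 12} → SUM(o.qty)=36
  13: ids {2, 6, 11, 14} → SUM(o.qty)=14
  15: ids {4, 13} → SUM(o.qty)=12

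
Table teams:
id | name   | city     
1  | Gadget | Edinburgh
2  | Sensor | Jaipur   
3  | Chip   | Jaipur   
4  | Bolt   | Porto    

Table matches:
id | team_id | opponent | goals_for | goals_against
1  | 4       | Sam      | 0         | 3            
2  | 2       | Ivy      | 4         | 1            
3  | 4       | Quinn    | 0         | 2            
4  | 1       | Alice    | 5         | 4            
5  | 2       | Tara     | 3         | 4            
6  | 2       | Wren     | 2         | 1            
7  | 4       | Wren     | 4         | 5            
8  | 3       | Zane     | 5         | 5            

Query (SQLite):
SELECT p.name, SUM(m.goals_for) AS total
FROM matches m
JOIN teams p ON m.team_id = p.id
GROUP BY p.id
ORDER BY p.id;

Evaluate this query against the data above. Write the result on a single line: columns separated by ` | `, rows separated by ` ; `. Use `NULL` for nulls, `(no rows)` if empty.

Join each matches row to its teams via team_id.
Group joined rows by teams.id; compute SUM(m.goals_for) per group.
  1: ids {4} → SUM(m.goals_for)=5
  2: ids {2, 5, 6} → SUM(m.goals_for)=9
  3: ids {8} → SUM(m.goals_for)=5
  4: ids {1, 3, 7} → SUM(m.goals_for)=4

Gadget | 5 ; Sensor | 9 ; Chip | 5 ; Bolt | 4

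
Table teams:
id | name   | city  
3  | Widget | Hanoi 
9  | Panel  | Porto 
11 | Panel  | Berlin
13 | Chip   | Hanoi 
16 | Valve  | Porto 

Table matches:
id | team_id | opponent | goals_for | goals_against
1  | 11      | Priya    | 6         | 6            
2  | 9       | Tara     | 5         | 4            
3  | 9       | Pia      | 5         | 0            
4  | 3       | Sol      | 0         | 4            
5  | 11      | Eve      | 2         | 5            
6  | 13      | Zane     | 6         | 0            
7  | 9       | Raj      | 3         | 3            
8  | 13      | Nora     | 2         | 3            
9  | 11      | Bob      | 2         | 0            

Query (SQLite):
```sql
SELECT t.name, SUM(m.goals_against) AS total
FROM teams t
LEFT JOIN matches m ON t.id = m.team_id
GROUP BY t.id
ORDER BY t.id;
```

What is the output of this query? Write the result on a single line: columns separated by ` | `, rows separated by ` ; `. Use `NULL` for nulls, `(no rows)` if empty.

LEFT JOIN keeps every teams row; unmatched ones get NULL for matches columns.
Group by teams.id and compute SUM(m.goals_against). SUM over an all-NULL group is NULL.
  3: ids {4} → SUM(m.goals_against)=4
  9: ids {2, 3, 7} → SUM(m.goals_against)=7
  11: ids {1, 5, 9} → SUM(m.goals_against)=11
  13: ids {6, 8} → SUM(m.goals_against)=3
  16: ids {—} → SUM(m.goals_against)=NULL

Widget | 4 ; Panel | 7 ; Panel | 11 ; Chip | 3 ; Valve | NULL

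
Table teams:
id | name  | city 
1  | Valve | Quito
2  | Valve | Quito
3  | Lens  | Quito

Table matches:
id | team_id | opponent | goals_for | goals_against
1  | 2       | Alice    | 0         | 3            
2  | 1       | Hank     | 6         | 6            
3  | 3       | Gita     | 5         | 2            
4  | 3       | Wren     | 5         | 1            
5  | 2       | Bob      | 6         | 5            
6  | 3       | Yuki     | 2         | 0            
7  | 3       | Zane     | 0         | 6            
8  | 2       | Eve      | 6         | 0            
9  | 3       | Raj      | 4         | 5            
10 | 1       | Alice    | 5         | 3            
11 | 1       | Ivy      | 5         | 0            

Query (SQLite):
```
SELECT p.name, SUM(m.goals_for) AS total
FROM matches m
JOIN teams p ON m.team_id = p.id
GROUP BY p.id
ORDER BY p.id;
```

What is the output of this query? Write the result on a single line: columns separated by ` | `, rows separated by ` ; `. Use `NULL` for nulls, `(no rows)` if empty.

Valve | 16 ; Valve | 12 ; Lens | 16

Join each matches row to its teams via team_id.
Group joined rows by teams.id; compute SUM(m.goals_for) per group.
  1: ids {2, 10, 11} → SUM(m.goals_for)=16
  2: ids {1, 5, 8} → SUM(m.goals_for)=12
  3: ids {3, 4, 6, 7, 9} → SUM(m.goals_for)=16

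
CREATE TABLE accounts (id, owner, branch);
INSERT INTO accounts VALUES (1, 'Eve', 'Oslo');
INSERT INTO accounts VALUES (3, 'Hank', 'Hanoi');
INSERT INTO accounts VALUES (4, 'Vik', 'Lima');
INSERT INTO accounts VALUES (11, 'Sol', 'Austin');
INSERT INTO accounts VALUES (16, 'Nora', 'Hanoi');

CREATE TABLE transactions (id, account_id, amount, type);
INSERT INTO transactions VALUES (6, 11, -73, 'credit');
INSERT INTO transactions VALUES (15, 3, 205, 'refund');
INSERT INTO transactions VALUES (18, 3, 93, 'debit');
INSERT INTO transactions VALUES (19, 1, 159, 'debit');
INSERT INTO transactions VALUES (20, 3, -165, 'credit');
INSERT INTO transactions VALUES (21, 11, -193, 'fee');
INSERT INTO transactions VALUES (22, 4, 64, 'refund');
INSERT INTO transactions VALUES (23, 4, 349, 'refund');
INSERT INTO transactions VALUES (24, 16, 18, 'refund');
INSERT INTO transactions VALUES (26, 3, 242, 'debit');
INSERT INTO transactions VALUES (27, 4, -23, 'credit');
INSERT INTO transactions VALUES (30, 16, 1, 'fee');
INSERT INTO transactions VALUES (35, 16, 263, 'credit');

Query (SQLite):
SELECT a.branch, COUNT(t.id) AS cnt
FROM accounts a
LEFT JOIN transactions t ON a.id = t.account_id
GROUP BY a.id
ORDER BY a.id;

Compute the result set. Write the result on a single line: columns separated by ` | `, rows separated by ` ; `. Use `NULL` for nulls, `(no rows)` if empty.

Oslo | 1 ; Hanoi | 4 ; Lima | 3 ; Austin | 2 ; Hanoi | 3

LEFT JOIN keeps every accounts row; unmatched ones get NULL for transactions columns.
Group by accounts.id and compute COUNT(t.id). COUNT(col) of an all-NULL group is 0.
  1: ids {19} → COUNT(t.id)=1
  3: ids {15, 18, 20, 26} → COUNT(t.id)=4
  4: ids {22, 23, 27} → COUNT(t.id)=3
  11: ids {6, 21} → COUNT(t.id)=2
  16: ids {24, 30, 35} → COUNT(t.id)=3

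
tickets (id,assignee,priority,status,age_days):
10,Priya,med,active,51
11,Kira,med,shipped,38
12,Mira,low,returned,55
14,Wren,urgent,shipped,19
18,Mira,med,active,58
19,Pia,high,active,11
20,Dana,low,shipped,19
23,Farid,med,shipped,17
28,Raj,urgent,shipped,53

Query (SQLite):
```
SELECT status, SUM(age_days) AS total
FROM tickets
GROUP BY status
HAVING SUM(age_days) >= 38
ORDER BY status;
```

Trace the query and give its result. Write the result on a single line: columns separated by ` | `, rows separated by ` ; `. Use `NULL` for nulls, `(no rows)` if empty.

active | 120 ; returned | 55 ; shipped | 146

Partition tickets by status; compute SUM(age_days) within each group.
HAVING: keep groups where SUM(age_days) >= 38.
  active: ids {10, 18, 19} → SUM(age_days)=120
  returned: ids {12} → SUM(age_days)=55
  shipped: ids {11, 14, 20, 23, 28} → SUM(age_days)=146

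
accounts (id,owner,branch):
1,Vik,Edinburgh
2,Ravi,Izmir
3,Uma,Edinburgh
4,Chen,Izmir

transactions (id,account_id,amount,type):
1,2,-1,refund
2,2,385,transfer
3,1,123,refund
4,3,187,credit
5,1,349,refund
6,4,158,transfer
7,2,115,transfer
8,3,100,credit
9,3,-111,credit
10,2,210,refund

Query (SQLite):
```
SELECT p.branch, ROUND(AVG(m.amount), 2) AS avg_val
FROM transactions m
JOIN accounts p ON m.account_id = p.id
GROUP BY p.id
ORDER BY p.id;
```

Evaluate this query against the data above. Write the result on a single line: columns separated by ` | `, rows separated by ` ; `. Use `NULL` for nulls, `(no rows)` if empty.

Join each transactions row to its accounts via account_id.
Group joined rows by accounts.id; compute ROUND(AVG(m.amount), 2) per group.
  1: ids {3, 5} → ROUND(AVG(m.amount), 2)=236
  2: ids {1, 2, 7, 10} → ROUND(AVG(m.amount), 2)=177.25
  3: ids {4, 8, 9} → ROUND(AVG(m.amount), 2)=58.67
  4: ids {6} → ROUND(AVG(m.amount), 2)=158

Edinburgh | 236 ; Izmir | 177.25 ; Edinburgh | 58.67 ; Izmir | 158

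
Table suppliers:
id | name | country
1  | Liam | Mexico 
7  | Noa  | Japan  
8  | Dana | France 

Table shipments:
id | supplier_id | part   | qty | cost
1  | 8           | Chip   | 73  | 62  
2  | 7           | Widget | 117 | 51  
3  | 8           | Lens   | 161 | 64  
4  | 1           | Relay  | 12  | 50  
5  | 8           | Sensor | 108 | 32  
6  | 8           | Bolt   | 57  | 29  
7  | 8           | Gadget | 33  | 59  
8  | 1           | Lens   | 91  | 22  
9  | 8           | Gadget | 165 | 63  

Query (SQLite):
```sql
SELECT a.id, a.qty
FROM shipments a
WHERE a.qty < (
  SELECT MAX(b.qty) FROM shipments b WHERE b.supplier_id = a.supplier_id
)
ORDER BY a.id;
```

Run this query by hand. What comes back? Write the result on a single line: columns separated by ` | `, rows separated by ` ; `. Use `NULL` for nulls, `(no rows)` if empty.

1 | 73 ; 3 | 161 ; 4 | 12 ; 5 | 108 ; 6 | 57 ; 7 | 33

For each shipments row a, compute MAX(qty) over rows sharing a.supplier_id.
Keep row a if a.qty < that per-group MAX.
  supplier_id=1: MAX(qty) = 91
  supplier_id=7: MAX(qty) = 117
  supplier_id=8: MAX(qty) = 165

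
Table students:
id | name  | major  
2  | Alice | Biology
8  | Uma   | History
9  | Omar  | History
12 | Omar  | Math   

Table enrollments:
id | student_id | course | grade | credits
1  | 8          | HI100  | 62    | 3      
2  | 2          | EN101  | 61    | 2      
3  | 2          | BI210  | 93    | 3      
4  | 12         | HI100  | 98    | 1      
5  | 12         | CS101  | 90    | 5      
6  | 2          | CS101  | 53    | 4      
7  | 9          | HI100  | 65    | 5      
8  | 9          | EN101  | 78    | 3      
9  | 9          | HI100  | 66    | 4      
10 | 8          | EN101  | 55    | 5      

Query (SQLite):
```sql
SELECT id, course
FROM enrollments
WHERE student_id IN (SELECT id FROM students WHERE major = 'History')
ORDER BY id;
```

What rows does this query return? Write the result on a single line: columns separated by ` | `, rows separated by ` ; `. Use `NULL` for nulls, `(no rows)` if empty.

1 | HI100 ; 7 | HI100 ; 8 | EN101 ; 9 | HI100 ; 10 | EN101

Inner query: students.id where major = 'History'.
Outer: keep enrollments rows whose student_id is in that set.
Inner query → {8, 9}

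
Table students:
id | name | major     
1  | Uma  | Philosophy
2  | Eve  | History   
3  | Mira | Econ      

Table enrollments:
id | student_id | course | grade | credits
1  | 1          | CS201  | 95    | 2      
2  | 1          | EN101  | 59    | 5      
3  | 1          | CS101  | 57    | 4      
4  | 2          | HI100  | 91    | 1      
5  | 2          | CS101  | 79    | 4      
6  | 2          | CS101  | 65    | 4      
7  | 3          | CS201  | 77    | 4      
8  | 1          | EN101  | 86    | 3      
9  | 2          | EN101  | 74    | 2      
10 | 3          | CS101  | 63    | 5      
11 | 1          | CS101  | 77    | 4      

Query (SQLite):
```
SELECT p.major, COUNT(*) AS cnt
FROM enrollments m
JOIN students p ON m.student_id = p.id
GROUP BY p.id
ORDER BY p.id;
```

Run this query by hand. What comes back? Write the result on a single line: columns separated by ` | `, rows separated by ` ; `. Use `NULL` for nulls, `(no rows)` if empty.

Philosophy | 5 ; History | 4 ; Econ | 2

Join each enrollments row to its students via student_id.
Group joined rows by students.id; compute COUNT(*) per group.
  1: ids {1, 2, 3, 8, 11} → COUNT(*)=5
  2: ids {4, 5, 6, 9} → COUNT(*)=4
  3: ids {7, 10} → COUNT(*)=2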